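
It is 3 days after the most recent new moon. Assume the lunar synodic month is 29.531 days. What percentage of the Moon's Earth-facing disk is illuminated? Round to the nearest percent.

Elongation θ = 360° × 3/29.531 ≈ 36.6°.
cos 36.6° = 0.803, so f = (1 − 0.803)/2 = 0.098, so 10%.

10%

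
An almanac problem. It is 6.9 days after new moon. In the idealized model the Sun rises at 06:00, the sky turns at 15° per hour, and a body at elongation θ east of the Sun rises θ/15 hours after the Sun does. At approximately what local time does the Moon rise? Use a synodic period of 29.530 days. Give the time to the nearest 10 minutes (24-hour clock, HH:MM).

The Moon has covered 6.9/29.530 of its cycle, so θ ≈ 360° × 6.9/29.530 = 84.1°.
Delay after the Sun = 84.1° / (15°/h) ≈ 5.61 h.
06:00 + 5.608 h ≈ 11:36 → 11:40 to the nearest ten minutes.

11:40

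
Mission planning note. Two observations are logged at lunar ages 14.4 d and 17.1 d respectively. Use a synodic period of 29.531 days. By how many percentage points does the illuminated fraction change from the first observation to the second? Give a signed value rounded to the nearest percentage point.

First observation: θ = 360°·14.4/29.531 = 175.5°, so f = 0.998.
Second observation: θ = 208.5°, f = 0.940.
Δf = 0.940 − 0.998 = -0.059, i.e. -6 pp.

-6 pp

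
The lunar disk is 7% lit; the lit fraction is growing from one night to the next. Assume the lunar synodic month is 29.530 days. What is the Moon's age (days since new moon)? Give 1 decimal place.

2.5 days

cos θ = 1 − 2f = 0.860, giving a principal value of 30.7°.
Before full moon the principal value applies: θ = 30.7°.
Age = 29.530 × 30.7°/360° ≈ 2.52 days.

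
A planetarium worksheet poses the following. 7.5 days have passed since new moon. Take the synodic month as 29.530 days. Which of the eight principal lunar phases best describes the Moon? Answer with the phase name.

θ ≈ 360° × 7.5/29.530 = 91°, which falls in the first quarter sector.

first quarter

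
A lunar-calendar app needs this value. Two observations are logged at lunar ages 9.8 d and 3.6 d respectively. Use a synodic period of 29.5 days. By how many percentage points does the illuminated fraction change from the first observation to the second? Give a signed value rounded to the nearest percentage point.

θ₁ = 360° × 9.8/29.5 = 119.6°, f₁ = (1 − cos θ₁)/2 = 0.747.
θ₂ = 360° × 3.6/29.5 = 43.9°, f₂ = (1 − cos θ₂)/2 = 0.140.
Change = f₂ − f₁ = -0.607 → -61 percentage points.

-61 percentage points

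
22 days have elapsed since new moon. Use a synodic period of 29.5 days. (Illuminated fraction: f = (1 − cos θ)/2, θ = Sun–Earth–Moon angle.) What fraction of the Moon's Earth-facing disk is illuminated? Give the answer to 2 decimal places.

The Moon has covered 22/29.5 of its cycle, so θ ≈ 360° × 22/29.5 = 268.5°.
With cos θ = (-0.027), the lit fraction is (1 − (-0.027))/2 ≈ 0.513.

0.51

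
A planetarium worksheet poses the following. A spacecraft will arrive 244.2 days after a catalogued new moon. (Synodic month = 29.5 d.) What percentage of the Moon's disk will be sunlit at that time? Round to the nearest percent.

244.2 d spans 8 complete synodic months (8 × 29.5 = 236.00 d) plus 8.20 d.
The Moon has covered 8.20/29.5 of its cycle, so θ ≈ 360° × 8.20/29.5 = 100.1°.
cos 100.1° = (-0.175), so f = (1 − (-0.175))/2 = 0.587, so 59%.

59%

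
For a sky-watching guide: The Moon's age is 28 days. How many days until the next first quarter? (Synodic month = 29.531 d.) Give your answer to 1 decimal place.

8.9 days

First quarter is 0.25 of the way through the cycle: age 0.25 × 29.531 = 7.383 d.
Already past this cycle's first quarter; the next is at 7.383 + 29.531 = 36.914 d, so 36.914 − 28 = 8.914 days.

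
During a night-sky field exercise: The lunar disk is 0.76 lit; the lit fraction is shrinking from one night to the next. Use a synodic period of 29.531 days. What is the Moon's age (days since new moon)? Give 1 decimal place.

cos θ = 1 − 2f = -0.520, giving a principal value of 121.3°.
Waning ⇒ past full, so θ = 360° − 121.3° = 238.7°.
Age = 29.531 × 238.7°/360° ≈ 19.58 days.

19.6 days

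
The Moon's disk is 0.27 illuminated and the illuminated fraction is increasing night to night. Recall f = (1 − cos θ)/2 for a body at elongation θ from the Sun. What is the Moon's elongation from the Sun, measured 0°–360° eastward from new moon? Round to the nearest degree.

63°

cos θ = 1 − 2f = 0.460, giving a principal value of 62.6°.
Before full moon the principal value applies: θ = 62.6°.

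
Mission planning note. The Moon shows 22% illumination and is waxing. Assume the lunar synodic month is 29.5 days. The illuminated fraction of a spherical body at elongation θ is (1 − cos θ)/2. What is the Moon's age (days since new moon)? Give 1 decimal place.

4.6 days

cos θ = 1 − 2f = 0.560, giving a principal value of 55.9°.
The Moon is waxing (0°–180°), so θ = 55.9° directly.
Age = 29.5 × 55.9°/360° ≈ 4.58 days.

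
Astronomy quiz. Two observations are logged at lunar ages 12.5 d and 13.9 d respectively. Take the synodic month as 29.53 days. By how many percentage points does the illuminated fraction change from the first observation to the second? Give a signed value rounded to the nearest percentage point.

+5 pp

First observation: θ = 360°·12.5/29.53 = 152.4°, so f = 0.943.
Second observation: θ = 169.5°, f = 0.992.
Δf = 0.992 − 0.943 = +0.049, i.e. +5 pp.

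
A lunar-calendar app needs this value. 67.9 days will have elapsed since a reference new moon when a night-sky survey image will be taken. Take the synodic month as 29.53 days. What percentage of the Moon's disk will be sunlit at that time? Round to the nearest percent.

65%

67.9 d spans 2 complete synodic months (2 × 29.53 = 59.06 d) plus 8.84 d.
Phase angle: θ = 360°·(8.84 d)/(29.53 d) = 107.8°.
Illuminated fraction = (1 − cos 107.8°)/2 = (1 − (-0.305))/2 ≈ 0.653, so 65%.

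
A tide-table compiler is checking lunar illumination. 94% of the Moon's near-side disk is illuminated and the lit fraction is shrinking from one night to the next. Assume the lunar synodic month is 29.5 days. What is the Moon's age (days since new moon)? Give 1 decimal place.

From f = (1 − cos θ)/2: cos θ = 1 − 2×0.94 = -0.880; arccos → 151.6°.
Since the Moon is past full (waning), take the reflex angle: θ = 360° − 151.6° = 208.4°.
That fraction of the synodic month is 208.4/360 × 29.5 d ≈ 17.07 d.

17.1 days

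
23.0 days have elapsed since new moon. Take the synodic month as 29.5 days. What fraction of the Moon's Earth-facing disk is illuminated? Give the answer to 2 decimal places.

Elongation θ = 360° × 23.0/29.5 ≈ 280.7°.
Illuminated fraction = (1 − cos 280.7°)/2 = (1 − 0.185)/2 ≈ 0.407.

0.41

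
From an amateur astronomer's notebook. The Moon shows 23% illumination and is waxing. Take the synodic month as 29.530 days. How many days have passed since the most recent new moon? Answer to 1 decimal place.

From f = (1 − cos θ)/2: cos θ = 1 − 2×0.23 = 0.540; arccos → 57.3°.
Before full moon the principal value applies: θ = 57.3°.
At 360°/29.530 d per day, 57.3° corresponds to 4.70 days.

4.7 days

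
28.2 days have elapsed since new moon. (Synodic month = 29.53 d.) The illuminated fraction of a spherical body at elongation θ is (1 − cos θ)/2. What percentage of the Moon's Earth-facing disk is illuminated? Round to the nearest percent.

2%

Elongation θ = 360° × 28.2/29.53 ≈ 343.8°.
With cos θ = 0.960, the lit fraction is (1 − 0.960)/2 ≈ 0.020, so 2%.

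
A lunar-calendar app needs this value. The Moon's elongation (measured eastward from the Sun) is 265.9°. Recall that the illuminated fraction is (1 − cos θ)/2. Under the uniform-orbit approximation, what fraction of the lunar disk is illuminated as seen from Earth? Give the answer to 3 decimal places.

cos 265.9° = (-0.071), so f = (1 − (-0.071))/2 = 0.536.

0.536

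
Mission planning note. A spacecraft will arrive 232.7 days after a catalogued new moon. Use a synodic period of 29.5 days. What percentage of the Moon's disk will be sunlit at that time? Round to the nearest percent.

Reduce mod P: 232.7 − 7×29.5 = 26.20 d into the current lunation.
Phase angle: θ = 360°·(26.20 d)/(29.5 d) = 319.7°.
With cos θ = 0.763, the lit fraction is (1 − 0.763)/2 ≈ 0.119, so 12%.

12%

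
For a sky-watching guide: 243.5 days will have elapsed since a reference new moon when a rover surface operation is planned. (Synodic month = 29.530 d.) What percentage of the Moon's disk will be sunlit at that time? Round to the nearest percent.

243.5 d spans 8 complete synodic months (8 × 29.530 = 236.24 d) plus 7.26 d.
Phase angle: θ = 360°·(7.26 d)/(29.530 d) = 88.5°.
With cos θ = 0.026, the lit fraction is (1 − 0.026)/2 ≈ 0.487, so 49%.

49%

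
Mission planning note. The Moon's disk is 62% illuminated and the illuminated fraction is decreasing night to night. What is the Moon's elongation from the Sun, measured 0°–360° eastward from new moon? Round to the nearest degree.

Invert f = (1 − cos θ)/2 to get cos θ = 1 − 2(0.62) = -0.240, hence θ₀ = arccos -0.240 = 103.9°.
Since the Moon is past full (waning), take the reflex angle: θ = 360° − 103.9° = 256.1°.

256°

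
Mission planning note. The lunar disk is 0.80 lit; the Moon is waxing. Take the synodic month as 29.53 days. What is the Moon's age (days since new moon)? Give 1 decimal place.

10.4 days

From f = (1 − cos θ)/2: cos θ = 1 − 2×0.80 = -0.600; arccos → 126.9°.
Waxing ⇒ before full, so θ = 126.9°.
At 360°/29.53 d per day, 126.9° corresponds to 10.41 days.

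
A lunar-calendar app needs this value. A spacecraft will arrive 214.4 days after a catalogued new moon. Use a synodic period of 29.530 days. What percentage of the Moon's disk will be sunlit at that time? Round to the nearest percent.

53%

214.4 d spans 7 complete synodic months (7 × 29.530 = 206.71 d) plus 7.69 d.
The Moon has covered 7.69/29.530 of its cycle, so θ ≈ 360° × 7.69/29.530 = 93.7°.
Illuminated fraction = (1 − cos 93.7°)/2 = (1 − (-0.065))/2 ≈ 0.533, so 53%.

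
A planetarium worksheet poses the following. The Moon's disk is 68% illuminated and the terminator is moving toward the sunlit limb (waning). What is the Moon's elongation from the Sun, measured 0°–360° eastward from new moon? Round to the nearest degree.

249°

From f = (1 − cos θ)/2: cos θ = 1 − 2×0.68 = -0.360; arccos → 111.1°.
Waning ⇒ past full, so θ = 360° − 111.1° = 248.9°.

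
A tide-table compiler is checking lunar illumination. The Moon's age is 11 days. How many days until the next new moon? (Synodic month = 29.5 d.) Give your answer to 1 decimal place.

The next new moon completes the synodic month: 29.5 − 11 = 18.500 days.

18.5 days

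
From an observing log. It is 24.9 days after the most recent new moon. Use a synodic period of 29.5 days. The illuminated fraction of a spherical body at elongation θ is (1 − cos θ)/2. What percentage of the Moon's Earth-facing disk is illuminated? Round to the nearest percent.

Phase angle: θ = 360°·(24.9 d)/(29.5 d) = 303.9°.
cos 303.9° = 0.557, so f = (1 − 0.557)/2 = 0.221, so 22%.

22%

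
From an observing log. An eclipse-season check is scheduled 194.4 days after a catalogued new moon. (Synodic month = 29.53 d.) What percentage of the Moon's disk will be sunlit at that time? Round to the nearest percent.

Reduce mod P: 194.4 − 6×29.53 = 17.22 d into the current lunation.
Phase angle: θ = 360°·(17.22 d)/(29.53 d) = 209.9°.
With cos θ = (-0.867), the lit fraction is (1 − (-0.867))/2 ≈ 0.933, so 93%.

93%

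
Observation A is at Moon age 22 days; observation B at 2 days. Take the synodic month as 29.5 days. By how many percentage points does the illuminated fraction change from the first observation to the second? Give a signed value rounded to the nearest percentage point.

-47 percentage points

First observation: θ = 360°·22/29.5 = 268.5°, so f = 0.513.
Second observation: θ = 24.4°, f = 0.045.
Δf = 0.045 − 0.513 = -0.469, i.e. -47 pp.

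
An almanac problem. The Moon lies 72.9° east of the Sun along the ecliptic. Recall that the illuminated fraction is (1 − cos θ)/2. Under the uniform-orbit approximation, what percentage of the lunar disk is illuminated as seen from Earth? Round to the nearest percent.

35%

cos 72.9° = 0.294, so f = (1 − 0.294)/2 = 0.353, i.e. 35%.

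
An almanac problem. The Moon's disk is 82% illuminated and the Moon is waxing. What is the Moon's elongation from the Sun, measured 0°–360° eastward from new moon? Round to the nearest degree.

130°

cos θ = 1 − 2f = -0.640, giving a principal value of 129.8°.
Waxing ⇒ before full, so θ = 129.8°.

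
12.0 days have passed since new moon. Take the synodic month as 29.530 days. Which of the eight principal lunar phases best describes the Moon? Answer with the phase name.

θ ≈ 360° × 12.0/29.530 = 146°, which falls in the waxing gibbous sector.

waxing gibbous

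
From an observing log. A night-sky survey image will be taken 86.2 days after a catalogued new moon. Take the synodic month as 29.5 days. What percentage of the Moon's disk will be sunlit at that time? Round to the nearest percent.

86.2/29.5 = 2.922 lunations, so 2 complete cycles and 27.20 d into the next.
The Moon has covered 27.20/29.5 of its cycle, so θ ≈ 360° × 27.20/29.5 = 331.9°.
Illuminated fraction = (1 − cos 331.9°)/2 = (1 − 0.882)/2 ≈ 0.059, so 6%.

6%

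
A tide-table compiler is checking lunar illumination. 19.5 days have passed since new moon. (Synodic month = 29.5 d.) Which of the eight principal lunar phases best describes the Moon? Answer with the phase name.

θ ≈ 360° × 19.5/29.5 = 238°, which falls in the waning gibbous sector.

waning gibbous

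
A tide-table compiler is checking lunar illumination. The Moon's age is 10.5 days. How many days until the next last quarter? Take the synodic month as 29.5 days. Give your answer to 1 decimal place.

Last quarter occurs at elongation 270°, i.e. at age 29.5 × 270/360 = 22.125 d.
So 11.625 days remain (22.125 − 10.5).

11.6 days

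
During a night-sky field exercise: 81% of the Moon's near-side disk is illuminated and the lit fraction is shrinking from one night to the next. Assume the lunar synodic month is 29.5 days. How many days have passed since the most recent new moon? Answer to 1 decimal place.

Invert f = (1 − cos θ)/2 to get cos θ = 1 − 2(0.81) = -0.620, hence θ₀ = arccos -0.620 = 128.3°.
Since the Moon is past full (waning), take the reflex angle: θ = 360° − 128.3° = 231.7°.
At 360°/29.5 d per day, 231.7° corresponds to 18.99 days.

19.0 days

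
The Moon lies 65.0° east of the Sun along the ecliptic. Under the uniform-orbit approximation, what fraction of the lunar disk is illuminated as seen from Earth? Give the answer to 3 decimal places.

f = (1 − cos 65.0°)/2 = (1 − 0.423)/2 ≈ 0.289.

0.289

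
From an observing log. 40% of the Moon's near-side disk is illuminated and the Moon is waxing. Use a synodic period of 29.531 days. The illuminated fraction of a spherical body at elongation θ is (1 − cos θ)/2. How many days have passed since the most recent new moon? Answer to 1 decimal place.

cos θ = 1 − 2f = 0.200, giving a principal value of 78.5°.
Before full moon the principal value applies: θ = 78.5°.
That fraction of the synodic month is 78.5/360 × 29.531 d ≈ 6.44 d.

6.4 days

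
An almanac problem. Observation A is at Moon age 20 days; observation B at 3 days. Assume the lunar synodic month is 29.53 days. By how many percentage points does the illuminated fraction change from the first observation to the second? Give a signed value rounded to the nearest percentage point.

-62 pp

θ₁ = 360° × 20/29.53 = 243.8°, f₁ = (1 − cos θ₁)/2 = 0.721.
θ₂ = 360° × 3/29.53 = 36.6°, f₂ = (1 − cos θ₂)/2 = 0.098.
Change = f₂ − f₁ = -0.622 → -62 percentage points.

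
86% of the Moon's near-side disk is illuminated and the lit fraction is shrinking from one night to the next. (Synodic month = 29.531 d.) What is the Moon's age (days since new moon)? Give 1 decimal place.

18.4 days

From f = (1 − cos θ)/2: cos θ = 1 − 2×0.86 = -0.720; arccos → 136.1°.
Waning ⇒ past full, so θ = 360° − 136.1° = 223.9°.
That fraction of the synodic month is 223.9/360 × 29.531 d ≈ 18.37 d.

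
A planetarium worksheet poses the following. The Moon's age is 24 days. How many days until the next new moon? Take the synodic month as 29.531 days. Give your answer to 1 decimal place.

5.5 days

One full lunation from the last new moon is 29.531 d; remaining = 29.531 − 24 = 5.531 d.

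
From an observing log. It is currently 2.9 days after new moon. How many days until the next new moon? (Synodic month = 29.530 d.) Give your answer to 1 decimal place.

One full lunation from the last new moon is 29.530 d; remaining = 29.530 − 2.9 = 26.630 d.

26.6 days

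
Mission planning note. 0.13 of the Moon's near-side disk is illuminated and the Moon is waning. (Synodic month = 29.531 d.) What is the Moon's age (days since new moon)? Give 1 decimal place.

cos θ = 1 − 2f = 0.740, giving a principal value of 42.3°.
A waning Moon lies in 180°–360°, so θ = 360° − 42.3° = 317.7°.
At 360°/29.531 d per day, 317.7° corresponds to 26.06 days.

26.1 days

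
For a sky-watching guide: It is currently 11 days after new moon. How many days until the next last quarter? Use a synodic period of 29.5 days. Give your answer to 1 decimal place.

Last quarter occurs at elongation 270°, i.e. at age 29.5 × 270/360 = 22.125 d.
So 11.125 days remain (22.125 − 11).

11.1 days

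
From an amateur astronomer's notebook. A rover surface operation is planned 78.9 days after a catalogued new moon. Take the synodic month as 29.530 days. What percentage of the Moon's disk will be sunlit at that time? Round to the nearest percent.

78.9 d spans 2 complete synodic months (2 × 29.530 = 59.06 d) plus 19.84 d.
Elongation θ = 360° × 19.84/29.530 ≈ 241.9°.
Illuminated fraction = (1 − cos 241.9°)/2 = (1 − (-0.471))/2 ≈ 0.736, so 74%.

74%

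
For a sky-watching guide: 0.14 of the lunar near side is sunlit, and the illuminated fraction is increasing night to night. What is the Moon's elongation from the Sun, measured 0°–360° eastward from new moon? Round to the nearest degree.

44°

cos θ = 1 − 2f = 0.720, giving a principal value of 43.9°.
Before full moon the principal value applies: θ = 43.9°.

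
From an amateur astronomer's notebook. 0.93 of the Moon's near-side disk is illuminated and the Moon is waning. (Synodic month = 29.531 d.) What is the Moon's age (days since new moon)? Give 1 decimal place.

cos θ = 1 − 2f = -0.860, giving a principal value of 149.3°.
A waning Moon lies in 180°–360°, so θ = 360° − 149.3° = 210.7°.
At 360°/29.531 d per day, 210.7° corresponds to 17.28 days.

17.3 days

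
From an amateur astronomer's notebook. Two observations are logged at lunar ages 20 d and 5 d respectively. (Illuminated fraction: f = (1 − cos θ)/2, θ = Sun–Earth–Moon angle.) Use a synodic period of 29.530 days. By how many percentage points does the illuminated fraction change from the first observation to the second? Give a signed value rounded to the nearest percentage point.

-46 percentage points

θ₁ = 360° × 20/29.530 = 243.8°, f₁ = (1 − cos θ₁)/2 = 0.721.
θ₂ = 360° × 5/29.530 = 61.0°, f₂ = (1 − cos θ₂)/2 = 0.257.
Change = f₂ − f₁ = -0.463 → -46 percentage points.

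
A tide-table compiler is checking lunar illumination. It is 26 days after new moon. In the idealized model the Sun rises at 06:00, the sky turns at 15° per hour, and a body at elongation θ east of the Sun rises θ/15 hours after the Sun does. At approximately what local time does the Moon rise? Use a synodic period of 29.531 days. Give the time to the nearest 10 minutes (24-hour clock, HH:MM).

03:10

Elongation θ = 360° × 26/29.531 ≈ 317.0°.
The Moon trails the Sun by θ/15 = 317.0/15 ≈ 21.13 hours.
06:00 + 21.130 h ≈ 03:08 → 03:10 to the nearest ten minutes.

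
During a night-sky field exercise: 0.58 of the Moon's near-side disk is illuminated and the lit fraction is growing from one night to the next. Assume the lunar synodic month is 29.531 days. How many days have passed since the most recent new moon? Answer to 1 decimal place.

8.1 days

cos θ = 1 − 2f = -0.160, giving a principal value of 99.2°.
Waxing ⇒ before full, so θ = 99.2°.
At 360°/29.531 d per day, 99.2° corresponds to 8.14 days.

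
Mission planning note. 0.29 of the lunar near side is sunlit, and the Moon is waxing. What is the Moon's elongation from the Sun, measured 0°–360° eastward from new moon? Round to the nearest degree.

From f = (1 − cos θ)/2: cos θ = 1 − 2×0.29 = 0.420; arccos → 65.2°.
Before full moon the principal value applies: θ = 65.2°.

65°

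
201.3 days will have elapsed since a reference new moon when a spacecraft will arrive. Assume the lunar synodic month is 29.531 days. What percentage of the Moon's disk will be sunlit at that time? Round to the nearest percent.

Reduce mod P: 201.3 − 6×29.531 = 24.11 d into the current lunation.
Phase angle: θ = 360°·(24.11 d)/(29.531 d) = 294.0°.
cos 294.0° = 0.406, so f = (1 − 0.406)/2 = 0.297, so 30%.

30%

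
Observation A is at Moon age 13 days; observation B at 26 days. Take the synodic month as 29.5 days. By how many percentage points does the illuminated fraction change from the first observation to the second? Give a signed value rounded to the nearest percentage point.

-83 pp

First observation: θ = 360°·13/29.5 = 158.6°, so f = 0.966.
Second observation: θ = 317.3°, f = 0.133.
Δf = 0.133 − 0.966 = -0.833, i.e. -83 pp.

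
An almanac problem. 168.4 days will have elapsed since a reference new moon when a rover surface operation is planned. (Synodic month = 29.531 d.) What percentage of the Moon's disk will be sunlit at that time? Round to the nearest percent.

65%

Reduce mod P: 168.4 − 5×29.531 = 20.75 d into the current lunation.
The Moon has covered 20.75/29.531 of its cycle, so θ ≈ 360° × 20.75/29.531 = 252.9°.
cos 252.9° = (-0.294), so f = (1 − (-0.294))/2 = 0.647, so 65%.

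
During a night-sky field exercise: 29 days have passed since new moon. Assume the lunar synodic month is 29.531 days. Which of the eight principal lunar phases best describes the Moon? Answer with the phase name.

At 29/29.531 of the cycle, θ ≈ 354° — the new moon range.

new moon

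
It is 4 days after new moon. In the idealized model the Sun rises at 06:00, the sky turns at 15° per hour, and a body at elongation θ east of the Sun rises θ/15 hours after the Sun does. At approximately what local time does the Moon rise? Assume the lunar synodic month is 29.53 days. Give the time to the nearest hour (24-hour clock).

Phase angle: θ = 360°·(4 d)/(29.53 d) = 48.8°.
The Moon trails the Sun by θ/15 = 48.8/15 ≈ 3.25 hours.
06:00 + 3.25 h ≈ 09:15 → 09:00 to the nearest hour.

09:00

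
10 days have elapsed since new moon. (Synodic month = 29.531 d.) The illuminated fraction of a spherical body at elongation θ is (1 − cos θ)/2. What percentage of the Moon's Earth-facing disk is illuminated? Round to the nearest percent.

76%

Elongation θ = 360° × 10/29.531 ≈ 121.9°.
cos 121.9° = (-0.529), so f = (1 − (-0.529))/2 = 0.764, so 76%.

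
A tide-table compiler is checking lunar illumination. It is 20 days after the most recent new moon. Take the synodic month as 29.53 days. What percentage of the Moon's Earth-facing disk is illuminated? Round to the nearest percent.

Elongation θ = 360° × 20/29.53 ≈ 243.8°.
cos 243.8° = (-0.441), so f = (1 − (-0.441))/2 = 0.721, so 72%.

72%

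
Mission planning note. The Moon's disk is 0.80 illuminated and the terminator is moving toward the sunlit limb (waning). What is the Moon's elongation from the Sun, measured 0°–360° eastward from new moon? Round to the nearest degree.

233°

Invert f = (1 − cos θ)/2 to get cos θ = 1 − 2(0.80) = -0.600, hence θ₀ = arccos -0.600 = 126.9°.
A waning Moon lies in 180°–360°, so θ = 360° − 126.9° = 233.1°.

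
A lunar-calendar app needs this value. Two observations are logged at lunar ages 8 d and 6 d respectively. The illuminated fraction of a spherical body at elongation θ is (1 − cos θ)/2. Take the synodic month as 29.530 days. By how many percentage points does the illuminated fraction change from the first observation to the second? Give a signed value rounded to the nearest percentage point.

-21 pp

First observation: θ = 360°·8/29.530 = 97.5°, so f = 0.566.
Second observation: θ = 73.1°, f = 0.355.
Δf = 0.355 − 0.566 = -0.210, i.e. -21 pp.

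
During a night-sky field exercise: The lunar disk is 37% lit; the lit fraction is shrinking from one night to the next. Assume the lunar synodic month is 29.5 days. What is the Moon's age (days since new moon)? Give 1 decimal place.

23.4 days

Invert f = (1 − cos θ)/2 to get cos θ = 1 − 2(0.37) = 0.260, hence θ₀ = arccos 0.260 = 74.9°.
A waning Moon lies in 180°–360°, so θ = 360° − 74.9° = 285.1°.
That fraction of the synodic month is 285.1/360 × 29.5 d ≈ 23.36 d.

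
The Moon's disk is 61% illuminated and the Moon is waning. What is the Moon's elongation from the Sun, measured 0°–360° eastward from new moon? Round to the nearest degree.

Invert f = (1 − cos θ)/2 to get cos θ = 1 − 2(0.61) = -0.220, hence θ₀ = arccos -0.220 = 102.7°.
Waning ⇒ past full, so θ = 360° − 102.7° = 257.3°.

257°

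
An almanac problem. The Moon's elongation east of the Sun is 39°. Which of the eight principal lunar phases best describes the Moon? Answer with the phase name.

waxing crescent

39° lies in the waxing crescent sector of the 8-phase cycle.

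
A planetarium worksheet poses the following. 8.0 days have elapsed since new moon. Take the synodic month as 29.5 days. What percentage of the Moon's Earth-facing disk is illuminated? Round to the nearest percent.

Phase angle: θ = 360°·(8.0 d)/(29.5 d) = 97.6°.
Illuminated fraction = (1 − cos 97.6°)/2 = (1 − (-0.133))/2 ≈ 0.566, so 57%.

57%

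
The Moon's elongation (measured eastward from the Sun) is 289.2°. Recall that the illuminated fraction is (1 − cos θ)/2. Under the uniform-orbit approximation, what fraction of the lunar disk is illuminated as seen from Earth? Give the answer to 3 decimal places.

0.336

f = (1 − cos 289.2°)/2 = (1 − 0.329)/2 ≈ 0.336.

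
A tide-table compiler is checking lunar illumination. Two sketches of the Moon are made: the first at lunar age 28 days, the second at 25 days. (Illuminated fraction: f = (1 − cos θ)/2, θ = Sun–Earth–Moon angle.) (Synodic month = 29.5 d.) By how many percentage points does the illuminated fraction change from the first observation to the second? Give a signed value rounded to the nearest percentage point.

First observation: θ = 360°·28/29.5 = 341.7°, so f = 0.025.
Second observation: θ = 305.1°, f = 0.213.
Δf = 0.213 − 0.025 = +0.187, i.e. +19 pp.

+19 percentage points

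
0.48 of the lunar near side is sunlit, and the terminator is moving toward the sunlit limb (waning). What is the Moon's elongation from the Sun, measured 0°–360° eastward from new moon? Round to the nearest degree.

From f = (1 − cos θ)/2: cos θ = 1 − 2×0.48 = 0.040; arccos → 87.7°.
Since the Moon is past full (waning), take the reflex angle: θ = 360° − 87.7° = 272.3°.

272°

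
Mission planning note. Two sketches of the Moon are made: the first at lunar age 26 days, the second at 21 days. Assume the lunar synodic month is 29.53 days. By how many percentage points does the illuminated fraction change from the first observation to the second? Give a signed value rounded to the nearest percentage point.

+49 pp

First observation: θ = 360°·26/29.53 = 317.0°, so f = 0.135.
Second observation: θ = 256.0°, f = 0.621.
Δf = 0.621 − 0.135 = +0.486, i.e. +49 pp.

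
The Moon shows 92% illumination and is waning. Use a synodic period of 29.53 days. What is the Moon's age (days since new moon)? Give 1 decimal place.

17.5 days

cos θ = 1 − 2f = -0.840, giving a principal value of 147.1°.
A waning Moon lies in 180°–360°, so θ = 360° − 147.1° = 212.9°.
At 360°/29.53 d per day, 212.9° corresponds to 17.46 days.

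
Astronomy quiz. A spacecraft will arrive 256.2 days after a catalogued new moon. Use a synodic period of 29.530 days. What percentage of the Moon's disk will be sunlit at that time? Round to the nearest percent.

72%

Reduce mod P: 256.2 − 8×29.530 = 19.96 d into the current lunation.
The Moon has covered 19.96/29.530 of its cycle, so θ ≈ 360° × 19.96/29.530 = 243.3°.
cos 243.3° = (-0.449), so f = (1 − (-0.449))/2 = 0.724, so 72%.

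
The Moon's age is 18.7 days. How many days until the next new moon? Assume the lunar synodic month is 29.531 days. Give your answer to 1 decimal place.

10.8 days

One full lunation from the last new moon is 29.531 d; remaining = 29.531 − 18.7 = 10.831 d.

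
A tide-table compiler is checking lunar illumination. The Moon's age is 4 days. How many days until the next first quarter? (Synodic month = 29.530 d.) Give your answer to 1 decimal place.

First quarter occurs at elongation 90°, i.e. at age 29.530 × 90/360 = 7.383 d.
So 3.383 days remain (7.383 − 4).

3.4 days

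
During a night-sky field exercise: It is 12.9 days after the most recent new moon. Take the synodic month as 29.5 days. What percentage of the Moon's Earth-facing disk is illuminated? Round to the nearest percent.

96%

The Moon has covered 12.9/29.5 of its cycle, so θ ≈ 360° × 12.9/29.5 = 157.4°.
cos 157.4° = (-0.923), so f = (1 − (-0.923))/2 = 0.962, so 96%.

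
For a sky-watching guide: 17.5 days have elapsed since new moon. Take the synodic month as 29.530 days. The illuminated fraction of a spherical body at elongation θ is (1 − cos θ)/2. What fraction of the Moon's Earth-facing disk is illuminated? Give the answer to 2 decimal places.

0.92

The Moon has covered 17.5/29.530 of its cycle, so θ ≈ 360° × 17.5/29.530 = 213.3°.
cos 213.3° = (-0.835), so f = (1 − (-0.835))/2 = 0.918.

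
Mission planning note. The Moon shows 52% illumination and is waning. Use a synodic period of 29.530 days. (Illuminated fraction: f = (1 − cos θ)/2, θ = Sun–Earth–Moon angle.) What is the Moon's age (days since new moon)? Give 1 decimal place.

Invert f = (1 − cos θ)/2 to get cos θ = 1 − 2(0.52) = -0.040, hence θ₀ = arccos -0.040 = 92.3°.
Waning ⇒ past full, so θ = 360° − 92.3° = 267.7°.
That fraction of the synodic month is 267.7/360 × 29.530 d ≈ 21.96 d.

22.0 days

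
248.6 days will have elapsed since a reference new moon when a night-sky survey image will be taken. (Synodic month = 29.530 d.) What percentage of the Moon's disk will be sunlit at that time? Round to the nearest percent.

94%

248.6 d spans 8 complete synodic months (8 × 29.530 = 236.24 d) plus 12.36 d.
Phase angle: θ = 360°·(12.36 d)/(29.530 d) = 150.7°.
cos 150.7° = (-0.872), so f = (1 − (-0.872))/2 = 0.936, so 94%.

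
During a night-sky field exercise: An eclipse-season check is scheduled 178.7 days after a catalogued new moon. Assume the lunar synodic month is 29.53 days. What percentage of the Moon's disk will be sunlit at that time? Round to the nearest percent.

3%

Reduce mod P: 178.7 − 6×29.53 = 1.52 d into the current lunation.
The Moon has covered 1.52/29.53 of its cycle, so θ ≈ 360° × 1.52/29.53 = 18.5°.
Illuminated fraction = (1 − cos 18.5°)/2 = (1 − 0.948)/2 ≈ 0.026, so 3%.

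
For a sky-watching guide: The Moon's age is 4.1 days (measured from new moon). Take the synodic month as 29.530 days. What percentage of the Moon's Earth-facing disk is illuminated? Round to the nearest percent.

18%

Elongation θ = 360° × 4.1/29.530 ≈ 50.0°.
With cos θ = 0.643, the lit fraction is (1 − 0.643)/2 ≈ 0.178, so 18%.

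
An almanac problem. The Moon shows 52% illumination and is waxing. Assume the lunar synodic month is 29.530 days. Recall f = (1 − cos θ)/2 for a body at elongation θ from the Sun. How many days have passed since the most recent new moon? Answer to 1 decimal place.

7.6 days

Invert f = (1 − cos θ)/2 to get cos θ = 1 − 2(0.52) = -0.040, hence θ₀ = arccos -0.040 = 92.3°.
Before full moon the principal value applies: θ = 92.3°.
That fraction of the synodic month is 92.3/360 × 29.530 d ≈ 7.57 d.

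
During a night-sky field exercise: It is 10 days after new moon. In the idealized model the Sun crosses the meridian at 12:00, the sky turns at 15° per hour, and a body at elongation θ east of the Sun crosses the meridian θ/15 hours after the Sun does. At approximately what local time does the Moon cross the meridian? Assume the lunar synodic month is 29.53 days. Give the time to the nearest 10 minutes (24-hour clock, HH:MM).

20:10

The Moon has covered 10/29.53 of its cycle, so θ ≈ 360° × 10/29.53 = 121.9°.
At 15° of sky rotation per hour, 121.9° corresponds to a 8.13 h lag.
12:00 + 8.127 h ≈ 20:08 → 20:10 to the nearest ten minutes.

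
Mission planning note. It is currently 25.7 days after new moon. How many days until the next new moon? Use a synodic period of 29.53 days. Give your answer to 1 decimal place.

The next new moon completes the synodic month: 29.53 − 25.7 = 3.830 days.

3.8 days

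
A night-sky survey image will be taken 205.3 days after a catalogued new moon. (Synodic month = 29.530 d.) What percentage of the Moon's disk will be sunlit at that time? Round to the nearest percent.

2%

205.3 d spans 6 complete synodic months (6 × 29.530 = 177.18 d) plus 28.12 d.
Elongation θ = 360° × 28.12/29.530 ≈ 342.8°.
Illuminated fraction = (1 − cos 342.8°)/2 = (1 − 0.955)/2 ≈ 0.022, so 2%.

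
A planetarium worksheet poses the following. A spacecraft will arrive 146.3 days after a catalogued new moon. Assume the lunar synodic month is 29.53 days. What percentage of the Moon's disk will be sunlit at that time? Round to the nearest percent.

2%

Reduce mod P: 146.3 − 4×29.53 = 28.18 d into the current lunation.
Elongation θ = 360° × 28.18/29.53 ≈ 343.5°.
cos 343.5° = 0.959, so f = (1 − 0.959)/2 = 0.020, so 2%.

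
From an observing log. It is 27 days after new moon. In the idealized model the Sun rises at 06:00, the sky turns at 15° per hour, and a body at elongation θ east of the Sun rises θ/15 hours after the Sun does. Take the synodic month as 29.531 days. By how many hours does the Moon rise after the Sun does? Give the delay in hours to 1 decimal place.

Elongation θ = 360° × 27/29.531 ≈ 329.1°.
At 15° of sky rotation per hour, 329.1° corresponds to a 21.94 h lag.
So the Moon rises 21.94 h after the Sun.

21.9 h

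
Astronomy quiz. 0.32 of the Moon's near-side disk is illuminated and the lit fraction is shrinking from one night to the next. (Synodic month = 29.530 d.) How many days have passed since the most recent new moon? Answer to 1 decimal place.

23.9 days

cos θ = 1 − 2f = 0.360, giving a principal value of 68.9°.
A waning Moon lies in 180°–360°, so θ = 360° − 68.9° = 291.1°.
Age = 29.530 × 291.1°/360° ≈ 23.88 days.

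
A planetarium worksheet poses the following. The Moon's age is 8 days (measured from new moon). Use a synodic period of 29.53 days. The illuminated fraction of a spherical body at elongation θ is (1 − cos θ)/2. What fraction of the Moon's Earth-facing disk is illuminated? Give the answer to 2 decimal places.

Elongation θ = 360° × 8/29.53 ≈ 97.5°.
cos 97.5° = (-0.131), so f = (1 − (-0.131))/2 = 0.566.

0.57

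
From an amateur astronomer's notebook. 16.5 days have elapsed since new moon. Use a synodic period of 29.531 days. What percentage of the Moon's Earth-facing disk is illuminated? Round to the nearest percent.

97%

Elongation θ = 360° × 16.5/29.531 ≈ 201.1°.
cos 201.1° = (-0.933), so f = (1 − (-0.933))/2 = 0.966, so 97%.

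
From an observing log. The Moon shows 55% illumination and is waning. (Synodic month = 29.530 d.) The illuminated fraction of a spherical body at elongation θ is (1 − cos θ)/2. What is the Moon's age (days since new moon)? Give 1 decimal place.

cos θ = 1 − 2f = -0.100, giving a principal value of 95.7°.
Waning ⇒ past full, so θ = 360° − 95.7° = 264.3°.
Age = 29.530 × 264.3°/360° ≈ 21.68 days.

21.7 days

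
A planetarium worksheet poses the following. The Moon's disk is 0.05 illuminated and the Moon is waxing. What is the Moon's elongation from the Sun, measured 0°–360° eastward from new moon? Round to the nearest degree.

26°

Invert f = (1 − cos θ)/2 to get cos θ = 1 − 2(0.05) = 0.900, hence θ₀ = arccos 0.900 = 25.8°.
Before full moon the principal value applies: θ = 25.8°.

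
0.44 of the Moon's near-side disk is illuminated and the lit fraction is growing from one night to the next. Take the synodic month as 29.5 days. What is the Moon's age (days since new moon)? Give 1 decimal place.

6.8 days

cos θ = 1 − 2f = 0.120, giving a principal value of 83.1°.
The Moon is waxing (0°–180°), so θ = 83.1° directly.
Age = 29.5 × 83.1°/360° ≈ 6.81 days.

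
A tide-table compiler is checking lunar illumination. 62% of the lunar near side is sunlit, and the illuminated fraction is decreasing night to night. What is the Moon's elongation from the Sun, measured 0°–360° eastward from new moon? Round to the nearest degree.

Invert f = (1 − cos θ)/2 to get cos θ = 1 − 2(0.62) = -0.240, hence θ₀ = arccos -0.240 = 103.9°.
A waning Moon lies in 180°–360°, so θ = 360° − 103.9° = 256.1°.

256°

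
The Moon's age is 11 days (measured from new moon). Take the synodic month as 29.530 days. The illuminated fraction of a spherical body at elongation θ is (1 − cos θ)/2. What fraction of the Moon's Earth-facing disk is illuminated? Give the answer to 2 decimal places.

0.85

Elongation θ = 360° × 11/29.530 ≈ 134.1°.
With cos θ = (-0.696), the lit fraction is (1 − (-0.696))/2 ≈ 0.848.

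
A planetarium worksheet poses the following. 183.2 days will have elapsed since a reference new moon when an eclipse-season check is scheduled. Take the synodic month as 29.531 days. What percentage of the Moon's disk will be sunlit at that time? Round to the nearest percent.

183.2/29.531 = 6.204 lunations, so 6 complete cycles and 6.01 d into the next.
Phase angle: θ = 360°·(6.01 d)/(29.531 d) = 73.3°.
Illuminated fraction = (1 − cos 73.3°)/2 = (1 − 0.287)/2 ≈ 0.356, so 36%.

36%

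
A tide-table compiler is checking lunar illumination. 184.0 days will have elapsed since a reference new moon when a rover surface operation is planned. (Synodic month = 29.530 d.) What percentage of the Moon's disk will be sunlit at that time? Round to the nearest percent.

44%

184.0/29.530 = 6.231 lunations, so 6 complete cycles and 6.82 d into the next.
Phase angle: θ = 360°·(6.82 d)/(29.530 d) = 83.1°.
Illuminated fraction = (1 − cos 83.1°)/2 = (1 − 0.119)/2 ≈ 0.440, so 44%.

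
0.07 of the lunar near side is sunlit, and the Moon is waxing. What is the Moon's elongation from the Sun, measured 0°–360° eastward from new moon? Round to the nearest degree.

From f = (1 − cos θ)/2: cos θ = 1 − 2×0.07 = 0.860; arccos → 30.7°.
Before full moon the principal value applies: θ = 30.7°.

31°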